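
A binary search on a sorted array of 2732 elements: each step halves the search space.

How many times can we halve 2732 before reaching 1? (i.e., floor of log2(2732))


2732 / 2 = 1366
1366 / 2 = 683
683 / 2 = 341
341 / 2 = 170
170 / 2 = 85
85 / 2 = 42
42 / 2 = 21
21 / 2 = 10
10 / 2 = 5
5 / 2 = 2
2 / 2 = 1
Reached 1 after 11 halvings

11


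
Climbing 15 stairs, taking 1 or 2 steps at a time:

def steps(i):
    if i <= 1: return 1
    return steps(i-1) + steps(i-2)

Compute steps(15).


Building up from base cases:
steps(0) = 1
steps(1) = 1
steps(2) = steps(1) + steps(0) = 1 + 1 = 2
steps(3) = steps(2) + steps(1) = 2 + 1 = 3
steps(4) = steps(3) + steps(2) = 3 + 2 = 5
steps(5) = steps(4) + steps(3) = 5 + 3 = 8
steps(6) = steps(5) + steps(4) = 8 + 5 = 13
steps(7) = steps(6) + steps(5) = 13 + 8 = 21
steps(8) = steps(7) + steps(6) = 21 + 13 = 34
steps(9) = steps(8) + steps(7) = 34 + 21 = 55
steps(10) = steps(9) + steps(8) = 55 + 34 = 89
steps(11) = steps(10) + steps(9) = 89 + 55 = 144
steps(12) = steps(11) + steps(10) = 144 + 89 = 233
steps(13) = steps(12) + steps(11) = 233 + 144 = 377
steps(14) = steps(13) + steps(12) = 377 + 233 = 610
steps(15) = steps(14) + steps(13) = 610 + 377 = 987

987


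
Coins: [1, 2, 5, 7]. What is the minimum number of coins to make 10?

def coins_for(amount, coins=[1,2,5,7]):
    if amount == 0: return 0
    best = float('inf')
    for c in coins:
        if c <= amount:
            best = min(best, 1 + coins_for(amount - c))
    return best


Building up with DP:
coins_for(0) = 0
coins_for(1) = min(1+coins_for(0)=1+0=1) = 1
coins_for(2) = min(1+coins_for(1)=1+1=2, 1+coins_for(0)=1+0=1) = 1
coins_for(3) = min(1+coins_for(2)=1+1=2, 1+coins_for(1)=1+1=2) = 2
coins_for(4) = min(1+coins_for(3)=1+2=3, 1+coins_for(2)=1+1=2) = 2
coins_for(5) = min(1+coins_for(4)=1+2=3, 1+coins_for(3)=1+2=3, 1+coins_for(0)=1+0=1) = 1
coins_for(6) = min(1+coins_for(5)=1+1=2, 1+coins_for(4)=1+2=3, 1+coins_for(1)=1+1=2) = 2
coins_for(7) = min(1+coins_for(6)=1+2=3, 1+coins_for(5)=1+1=2, 1+coins_for(2)=1+1=2, 1+coins_for(0)=1+0=1) = 1
coins_for(8) = min(1+coins_for(7)=1+1=2, 1+coins_for(6)=1+2=3, 1+coins_for(3)=1+2=3, 1+coins_for(1)=1+1=2) = 2
coins_for(9) = min(1+coins_for(8)=1+2=3, 1+coins_for(7)=1+1=2, 1+coins_for(4)=1+2=3, 1+coins_for(2)=1+1=2) = 2
coins_for(10) = min(1+coins_for(9)=1+2=3, 1+coins_for(8)=1+2=3, 1+coins_for(5)=1+1=2, 1+coins_for(3)=1+2=3) = 2

2


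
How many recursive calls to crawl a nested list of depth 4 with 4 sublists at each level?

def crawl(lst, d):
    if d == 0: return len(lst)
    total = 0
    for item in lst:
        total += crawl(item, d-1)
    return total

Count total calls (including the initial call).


At depth 0 (root): 1 call
At depth 1: each of 1 parents calls crawl on 4 children = 4 calls
At depth 2: each of 4 parents calls crawl on 4 children = 16 calls
At depth 3: each of 16 parents calls crawl on 4 children = 64 calls
At depth 4: each of 64 parents calls crawl on 4 children = 256 calls
Total: 1 + 4 + 16 + 64 + 256 = 341

341


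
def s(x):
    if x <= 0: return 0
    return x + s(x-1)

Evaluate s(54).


s(54)
= 54 + 53 + 52 + 51 + 50 + 49 + 48 + 47 + 46 + 45 + 44 + 43 + 42 + 41 + 40 + 39 + 38 + 37 + 36 + 35 + 34 + 33 + 32 + 31 + 30 + 29 + 28 + 27 + 26 + 25 + 24 + 23 + 22 + 21 + 20 + 19 + 18 + 17 + 16 + 15 + 14 + 13 + 12 + 11 + 10 + 9 + 8 + 7 + 6 + 5 + 4 + 3 + 2 + 1 + s(0)
= 54 + 53 + 52 + 51 + 50 + 49 + 48 + 47 + 46 + 45 + 44 + 43 + 42 + 41 + 40 + 39 + 38 + 37 + 36 + 35 + 34 + 33 + 32 + 31 + 30 + 29 + 28 + 27 + 26 + 25 + 24 + 23 + 22 + 21 + 20 + 19 + 18 + 17 + 16 + 15 + 14 + 13 + 12 + 11 + 10 + 9 + 8 + 7 + 6 + 5 + 4 + 3 + 2 + 1 + 0
= 1485

1485


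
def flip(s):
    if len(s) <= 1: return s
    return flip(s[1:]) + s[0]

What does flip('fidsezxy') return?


flip('fidsezxy') = flip('idsezxy') + 'f'
flip('idsezxy') = flip('dsezxy') + 'i'
flip('dsezxy') = flip('sezxy') + 'd'
flip('sezxy') = flip('ezxy') + 's'
flip('ezxy') = flip('zxy') + 'e'
flip('zxy') = flip('xy') + 'z'
flip('xy') = flip('y') + 'x'
flip('y') = 'y'  (base case)
Concatenating: 'y' + 'x' + 'z' + 'e' + 's' + 'd' + 'i' + 'f' = 'yxzesdif'

yxzesdif


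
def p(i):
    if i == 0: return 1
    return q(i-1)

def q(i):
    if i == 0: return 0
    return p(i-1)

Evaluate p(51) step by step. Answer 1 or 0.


p(51) = q(50)
q(50) = p(49)
p(49) = q(48)
q(48) = p(47)
p(47) = q(46)
q(46) = p(45)
p(45) = q(44)
q(44) = p(43)
p(43) = q(42)
q(42) = p(41)
p(41) = q(40)
q(40) = p(39)
p(39) = q(38)
q(38) = p(37)
p(37) = q(36)
q(36) = p(35)
p(35) = q(34)
q(34) = p(33)
p(33) = q(32)
q(32) = p(31)
p(31) = q(30)
q(30) = p(29)
p(29) = q(28)
q(28) = p(27)
p(27) = q(26)
q(26) = p(25)
p(25) = q(24)
q(24) = p(23)
p(23) = q(22)
q(22) = p(21)
p(21) = q(20)
q(20) = p(19)
p(19) = q(18)
q(18) = p(17)
p(17) = q(16)
q(16) = p(15)
p(15) = q(14)
q(14) = p(13)
p(13) = q(12)
q(12) = p(11)
p(11) = q(10)
q(10) = p(9)
p(9) = q(8)
q(8) = p(7)
p(7) = q(6)
q(6) = p(5)
p(5) = q(4)
q(4) = p(3)
p(3) = q(2)
q(2) = p(1)
p(1) = q(0)
q(0) = 0  (base case)
Result: 0

0


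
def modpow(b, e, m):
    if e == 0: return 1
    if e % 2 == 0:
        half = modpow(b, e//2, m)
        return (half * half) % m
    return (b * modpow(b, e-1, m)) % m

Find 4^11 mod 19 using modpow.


modpow(4, 11, 19): e is odd, compute modpow(4, 10, 19)
  modpow(4, 10, 19): e is even, compute modpow(4, 5, 19)
    modpow(4, 5, 19): e is odd, compute modpow(4, 4, 19)
      modpow(4, 4, 19): e is even, compute modpow(4, 2, 19)
        modpow(4, 2, 19): e is even, compute modpow(4, 1, 19)
          modpow(4, 1, 19): e is odd, compute modpow(4, 0, 19)
          modpow(4, 0, 19) = 1
          (4 * 1) % 19 = 4
        half=4, (4*4) % 19 = 16
      half=16, (16*16) % 19 = 9
    (4 * 9) % 19 = 17
  half=17, (17*17) % 19 = 4
(4 * 4) % 19 = 16

16


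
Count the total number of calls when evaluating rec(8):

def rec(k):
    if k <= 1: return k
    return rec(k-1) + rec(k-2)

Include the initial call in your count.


Let C(n) = total calls for rec(n)
C(0) = 1, C(1) = 1
C(2) = 1 + C(1) + C(0) = 1 + 1 + 1 = 3
C(3) = 1 + C(2) + C(1) = 1 + 3 + 1 = 5
C(4) = 1 + C(3) + C(2) = 1 + 5 + 3 = 9
C(5) = 1 + C(4) + C(3) = 1 + 9 + 5 = 15
C(6) = 1 + C(5) + C(4) = 1 + 15 + 9 = 25
C(7) = 1 + C(6) + C(5) = 1 + 25 + 15 = 41
C(8) = 1 + C(7) + C(6) = 1 + 41 + 25 = 67

67


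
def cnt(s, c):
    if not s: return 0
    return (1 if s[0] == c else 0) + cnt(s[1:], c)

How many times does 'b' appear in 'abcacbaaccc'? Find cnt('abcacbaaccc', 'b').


s[0]='a' != 'b' -> 0
s[0]='b' == 'b' -> 1
s[0]='c' != 'b' -> 0
s[0]='a' != 'b' -> 0
s[0]='c' != 'b' -> 0
s[0]='b' == 'b' -> 1
s[0]='a' != 'b' -> 0
s[0]='a' != 'b' -> 0
s[0]='c' != 'b' -> 0
s[0]='c' != 'b' -> 0
s[0]='c' != 'b' -> 0
Sum: 0 + 1 + 0 + 0 + 0 + 1 + 0 + 0 + 0 + 0 + 0 = 2

2


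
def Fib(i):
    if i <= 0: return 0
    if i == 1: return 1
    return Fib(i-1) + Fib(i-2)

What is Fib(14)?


Computing Fib(14) bottom-up:
Fib(0) = 0
Fib(1) = 1
Fib(2) = Fib(1) + Fib(0) = 1 + 0 = 1
Fib(3) = Fib(2) + Fib(1) = 1 + 1 = 2
Fib(4) = Fib(3) + Fib(2) = 2 + 1 = 3
Fib(5) = Fib(4) + Fib(3) = 3 + 2 = 5
Fib(6) = Fib(5) + Fib(4) = 5 + 3 = 8
Fib(7) = Fib(6) + Fib(5) = 8 + 5 = 13
Fib(8) = Fib(7) + Fib(6) = 13 + 8 = 21
Fib(9) = Fib(8) + Fib(7) = 21 + 13 = 34
Fib(10) = Fib(9) + Fib(8) = 34 + 21 = 55
Fib(11) = Fib(10) + Fib(9) = 55 + 34 = 89
Fib(12) = Fib(11) + Fib(10) = 89 + 55 = 144
Fib(13) = Fib(12) + Fib(11) = 144 + 89 = 233
Fib(14) = Fib(13) + Fib(12) = 233 + 144 = 377

377


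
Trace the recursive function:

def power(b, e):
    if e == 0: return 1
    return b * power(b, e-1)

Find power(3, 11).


power(3, 11)
= 3 * power(3, 10)
= 3 * 3 * power(3, 9)
= 3 * 3 * 3 * power(3, 8)
= 3 * 3 * 3 * 3 * power(3, 7)
= 3 * 3 * 3 * 3 * 3 * power(3, 6)
= 3 * 3 * 3 * 3 * 3 * 3 * power(3, 5)
= 3 * 3 * 3 * 3 * 3 * 3 * 3 * power(3, 4)
= 3 * 3 * 3 * 3 * 3 * 3 * 3 * 3 * power(3, 3)
= 3 * 3 * 3 * 3 * 3 * 3 * 3 * 3 * 3 * power(3, 2)
= 3 * 3 * 3 * 3 * 3 * 3 * 3 * 3 * 3 * 3 * power(3, 1)
= 3 * 3 * 3 * 3 * 3 * 3 * 3 * 3 * 3 * 3 * 3 * power(3, 0)
= 3 * 3 * 3 * 3 * 3 * 3 * 3 * 3 * 3 * 3 * 3 * 1
= 177147

177147


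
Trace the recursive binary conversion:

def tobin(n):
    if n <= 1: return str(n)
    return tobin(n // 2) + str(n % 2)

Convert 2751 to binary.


tobin(2751) = tobin(1375) + '1'
tobin(1375) = tobin(687) + '1'
tobin(687) = tobin(343) + '1'
tobin(343) = tobin(171) + '1'
tobin(171) = tobin(85) + '1'
tobin(85) = tobin(42) + '1'
tobin(42) = tobin(21) + '0'
tobin(21) = tobin(10) + '1'
tobin(10) = tobin(5) + '0'
tobin(5) = tobin(2) + '1'
tobin(2) = tobin(1) + '0'
tobin(1) = '1'  (base case)
Concatenating: '1' + '0' + '1' + '0' + '1' + '0' + '1' + '1' + '1' + '1' + '1' + '1' = '101010111111'

101010111111


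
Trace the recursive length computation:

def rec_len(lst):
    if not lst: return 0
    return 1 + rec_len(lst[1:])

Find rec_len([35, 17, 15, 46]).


rec_len([35, 17, 15, 46]) = 1 + rec_len([17, 15, 46])
rec_len([17, 15, 46]) = 1 + rec_len([15, 46])
rec_len([15, 46]) = 1 + rec_len([46])
rec_len([46]) = 1 + rec_len([])
rec_len([]) = 0  (base case)
Unwinding: 1 + 1 + 1 + 1 + 0 = 4

4


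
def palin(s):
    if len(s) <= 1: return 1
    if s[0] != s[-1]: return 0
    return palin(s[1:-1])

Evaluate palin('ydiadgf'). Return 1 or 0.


palin('ydiadgf'): s[0]='y' != s[-1]='f' -> return 0
Result: 0 (not a palindrome)

0


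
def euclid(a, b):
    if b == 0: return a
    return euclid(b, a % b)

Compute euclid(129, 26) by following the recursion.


euclid(129, 26) = euclid(26, 25)
euclid(26, 25) = euclid(25, 1)
euclid(25, 1) = euclid(1, 0)
euclid(1, 0) = 1  (base case)

1


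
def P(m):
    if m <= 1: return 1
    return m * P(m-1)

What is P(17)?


P(17)
= 17 * P(16)
= 17 * 16 * P(15)
= 17 * 16 * 15 * P(14)
= 17 * 16 * 15 * 14 * P(13)
= 17 * 16 * 15 * 14 * 13 * P(12)
= 17 * 16 * 15 * 14 * 13 * 12 * P(11)
= 17 * 16 * 15 * 14 * 13 * 12 * 11 * P(10)
= 17 * 16 * 15 * 14 * 13 * 12 * 11 * 10 * P(9)
= 17 * 16 * 15 * 14 * 13 * 12 * 11 * 10 * 9 * P(8)
= 17 * 16 * 15 * 14 * 13 * 12 * 11 * 10 * 9 * 8 * P(7)
= 17 * 16 * 15 * 14 * 13 * 12 * 11 * 10 * 9 * 8 * 7 * P(6)
= 17 * 16 * 15 * 14 * 13 * 12 * 11 * 10 * 9 * 8 * 7 * 6 * P(5)
= 17 * 16 * 15 * 14 * 13 * 12 * 11 * 10 * 9 * 8 * 7 * 6 * 5 * P(4)
= 17 * 16 * 15 * 14 * 13 * 12 * 11 * 10 * 9 * 8 * 7 * 6 * 5 * 4 * P(3)
= 17 * 16 * 15 * 14 * 13 * 12 * 11 * 10 * 9 * 8 * 7 * 6 * 5 * 4 * 3 * P(2)
= 17 * 16 * 15 * 14 * 13 * 12 * 11 * 10 * 9 * 8 * 7 * 6 * 5 * 4 * 3 * 2 * P(1)
= 17 * 16 * 15 * 14 * 13 * 12 * 11 * 10 * 9 * 8 * 7 * 6 * 5 * 4 * 3 * 2 * 1
= 355687428096000

355687428096000


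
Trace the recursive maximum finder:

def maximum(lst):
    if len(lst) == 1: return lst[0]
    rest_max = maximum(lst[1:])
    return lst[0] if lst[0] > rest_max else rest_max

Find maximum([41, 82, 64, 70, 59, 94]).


maximum([41, 82, 64, 70, 59, 94]): compare 41 with maximum([82, 64, 70, 59, 94])
maximum([82, 64, 70, 59, 94]): compare 82 with maximum([64, 70, 59, 94])
maximum([64, 70, 59, 94]): compare 64 with maximum([70, 59, 94])
maximum([70, 59, 94]): compare 70 with maximum([59, 94])
maximum([59, 94]): compare 59 with maximum([94])
maximum([94]) = 94  (base case)
Compare 59 with 94 -> 94
Compare 70 with 94 -> 94
Compare 64 with 94 -> 94
Compare 82 with 94 -> 94
Compare 41 with 94 -> 94

94


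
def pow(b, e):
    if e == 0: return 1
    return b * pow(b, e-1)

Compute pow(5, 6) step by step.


pow(5, 6)
= 5 * pow(5, 5)
= 5 * 5 * pow(5, 4)
= 5 * 5 * 5 * pow(5, 3)
= 5 * 5 * 5 * 5 * pow(5, 2)
= 5 * 5 * 5 * 5 * 5 * pow(5, 1)
= 5 * 5 * 5 * 5 * 5 * 5 * pow(5, 0)
= 5 * 5 * 5 * 5 * 5 * 5 * 1
= 15625

15625


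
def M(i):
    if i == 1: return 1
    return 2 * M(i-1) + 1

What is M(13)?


M(13) = 2 * M(12) + 1
M(12) = 2 * M(11) + 1
M(11) = 2 * M(10) + 1
M(10) = 2 * M(9) + 1
M(9) = 2 * M(8) + 1
M(8) = 2 * M(7) + 1
M(7) = 2 * M(6) + 1
M(6) = 2 * M(5) + 1
M(5) = 2 * M(4) + 1
M(4) = 2 * M(3) + 1
M(3) = 2 * M(2) + 1
M(2) = 2 * M(1) + 1
M(1) = 1  (base case)
M(2) = 2 * 1 + 1 = 3
M(3) = 2 * 3 + 1 = 7
M(4) = 2 * 7 + 1 = 15
M(5) = 2 * 15 + 1 = 31
M(6) = 2 * 31 + 1 = 63
M(7) = 2 * 63 + 1 = 127
M(8) = 2 * 127 + 1 = 255
M(9) = 2 * 255 + 1 = 511
M(10) = 2 * 511 + 1 = 1023
M(11) = 2 * 1023 + 1 = 2047
M(12) = 2 * 2047 + 1 = 4095
M(13) = 2 * 4095 + 1 = 8191

8191


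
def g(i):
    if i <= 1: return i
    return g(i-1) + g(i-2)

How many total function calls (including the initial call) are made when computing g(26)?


Let C(n) = total calls for g(n)
C(0) = 1, C(1) = 1
C(2) = 1 + C(1) + C(0) = 1 + 1 + 1 = 3
C(3) = 1 + C(2) + C(1) = 1 + 3 + 1 = 5
C(4) = 1 + C(3) + C(2) = 1 + 5 + 3 = 9
C(5) = 1 + C(4) + C(3) = 1 + 9 + 5 = 15
C(6) = 1 + C(5) + C(4) = 1 + 15 + 9 = 25
C(7) = 1 + C(6) + C(5) = 1 + 25 + 15 = 41
C(8) = 1 + C(7) + C(6) = 1 + 41 + 25 = 67
C(9) = 1 + C(8) + C(7) = 1 + 67 + 41 = 109
C(10) = 1 + C(9) + C(8) = 1 + 109 + 67 = 177
C(11) = 1 + C(10) + C(9) = 1 + 177 + 109 = 287
C(12) = 1 + C(11) + C(10) = 1 + 287 + 177 = 465
C(13) = 1 + C(12) + C(11) = 1 + 465 + 287 = 753
C(14) = 1 + C(13) + C(12) = 1 + 753 + 465 = 1219
C(15) = 1 + C(14) + C(13) = 1 + 1219 + 753 = 1973
C(16) = 1 + C(15) + C(14) = 1 + 1973 + 1219 = 3193
C(17) = 1 + C(16) + C(15) = 1 + 3193 + 1973 = 5167
C(18) = 1 + C(17) + C(16) = 1 + 5167 + 3193 = 8361
C(19) = 1 + C(18) + C(17) = 1 + 8361 + 5167 = 13529
C(20) = 1 + C(19) + C(18) = 1 + 13529 + 8361 = 21891
C(21) = 1 + C(20) + C(19) = 1 + 21891 + 13529 = 35421
C(22) = 1 + C(21) + C(20) = 1 + 35421 + 21891 = 57313
C(23) = 1 + C(22) + C(21) = 1 + 57313 + 35421 = 92735
C(24) = 1 + C(23) + C(22) = 1 + 92735 + 57313 = 150049
C(25) = 1 + C(24) + C(23) = 1 + 150049 + 92735 = 242785
C(26) = 1 + C(25) + C(24) = 1 + 242785 + 150049 = 392835

392835


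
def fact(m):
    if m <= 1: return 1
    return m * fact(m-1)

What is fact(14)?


fact(14)
= 14 * fact(13)
= 14 * 13 * fact(12)
= 14 * 13 * 12 * fact(11)
= 14 * 13 * 12 * 11 * fact(10)
= 14 * 13 * 12 * 11 * 10 * fact(9)
= 14 * 13 * 12 * 11 * 10 * 9 * fact(8)
= 14 * 13 * 12 * 11 * 10 * 9 * 8 * fact(7)
= 14 * 13 * 12 * 11 * 10 * 9 * 8 * 7 * fact(6)
= 14 * 13 * 12 * 11 * 10 * 9 * 8 * 7 * 6 * fact(5)
= 14 * 13 * 12 * 11 * 10 * 9 * 8 * 7 * 6 * 5 * fact(4)
= 14 * 13 * 12 * 11 * 10 * 9 * 8 * 7 * 6 * 5 * 4 * fact(3)
= 14 * 13 * 12 * 11 * 10 * 9 * 8 * 7 * 6 * 5 * 4 * 3 * fact(2)
= 14 * 13 * 12 * 11 * 10 * 9 * 8 * 7 * 6 * 5 * 4 * 3 * 2 * fact(1)
= 14 * 13 * 12 * 11 * 10 * 9 * 8 * 7 * 6 * 5 * 4 * 3 * 2 * 1
= 87178291200

87178291200


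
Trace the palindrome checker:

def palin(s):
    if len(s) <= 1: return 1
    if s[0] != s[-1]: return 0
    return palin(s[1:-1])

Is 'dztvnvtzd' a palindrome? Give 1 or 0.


palin('dztvnvtzd'): s[0]='d' == s[-1]='d' -> check palin('ztvnvtz')
palin('ztvnvtz'): s[0]='z' == s[-1]='z' -> check palin('tvnvt')
palin('tvnvt'): s[0]='t' == s[-1]='t' -> check palin('vnv')
palin('vnv'): s[0]='v' == s[-1]='v' -> check palin('n')
palin('n'): len <= 1 -> return 1  (base case)
Result: 1 (palindrome)

1


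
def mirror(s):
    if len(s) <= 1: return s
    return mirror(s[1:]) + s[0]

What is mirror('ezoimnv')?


mirror('ezoimnv') = mirror('zoimnv') + 'e'
mirror('zoimnv') = mirror('oimnv') + 'z'
mirror('oimnv') = mirror('imnv') + 'o'
mirror('imnv') = mirror('mnv') + 'i'
mirror('mnv') = mirror('nv') + 'm'
mirror('nv') = mirror('v') + 'n'
mirror('v') = 'v'  (base case)
Concatenating: 'v' + 'n' + 'm' + 'i' + 'o' + 'z' + 'e' = 'vnmioze'

vnmioze


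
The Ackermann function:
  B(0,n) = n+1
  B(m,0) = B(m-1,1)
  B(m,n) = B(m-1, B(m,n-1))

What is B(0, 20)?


B(0, 20) = 21
Result: B(0, 20) = 21

21


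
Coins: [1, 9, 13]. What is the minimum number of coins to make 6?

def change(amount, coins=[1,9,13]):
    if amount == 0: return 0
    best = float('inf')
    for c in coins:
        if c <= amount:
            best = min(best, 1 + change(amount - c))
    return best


Building up with DP:
change(0) = 0
change(1) = min(1+change(0)=1+0=1) = 1
change(2) = min(1+change(1)=1+1=2) = 2
change(3) = min(1+change(2)=1+2=3) = 3
change(4) = min(1+change(3)=1+3=4) = 4
change(5) = min(1+change(4)=1+4=5) = 5
change(6) = min(1+change(5)=1+5=6) = 6

6


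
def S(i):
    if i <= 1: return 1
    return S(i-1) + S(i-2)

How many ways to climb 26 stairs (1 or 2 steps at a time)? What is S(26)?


Building up from base cases:
S(0) = 1
S(1) = 1
S(2) = S(1) + S(0) = 1 + 1 = 2
S(3) = S(2) + S(1) = 2 + 1 = 3
S(4) = S(3) + S(2) = 3 + 2 = 5
S(5) = S(4) + S(3) = 5 + 3 = 8
S(6) = S(5) + S(4) = 8 + 5 = 13
S(7) = S(6) + S(5) = 13 + 8 = 21
S(8) = S(7) + S(6) = 21 + 13 = 34
S(9) = S(8) + S(7) = 34 + 21 = 55
S(10) = S(9) + S(8) = 55 + 34 = 89
S(11) = S(10) + S(9) = 89 + 55 = 144
S(12) = S(11) + S(10) = 144 + 89 = 233
S(13) = S(12) + S(11) = 233 + 144 = 377
S(14) = S(13) + S(12) = 377 + 233 = 610
S(15) = S(14) + S(13) = 610 + 377 = 987
S(16) = S(15) + S(14) = 987 + 610 = 1597
S(17) = S(16) + S(15) = 1597 + 987 = 2584
S(18) = S(17) + S(16) = 2584 + 1597 = 4181
S(19) = S(18) + S(17) = 4181 + 2584 = 6765
S(20) = S(19) + S(18) = 6765 + 4181 = 10946
S(21) = S(20) + S(19) = 10946 + 6765 = 17711
S(22) = S(21) + S(20) = 17711 + 10946 = 28657
S(23) = S(22) + S(21) = 28657 + 17711 = 46368
S(24) = S(23) + S(22) = 46368 + 28657 = 75025
S(25) = S(24) + S(23) = 75025 + 46368 = 121393
S(26) = S(25) + S(24) = 121393 + 75025 = 196418

196418


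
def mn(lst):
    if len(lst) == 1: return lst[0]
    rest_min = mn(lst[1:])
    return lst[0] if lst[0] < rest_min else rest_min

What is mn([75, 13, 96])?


mn([75, 13, 96]): compare 75 with mn([13, 96])
mn([13, 96]): compare 13 with mn([96])
mn([96]) = 96  (base case)
Compare 13 with 96 -> 13
Compare 75 with 13 -> 13

13


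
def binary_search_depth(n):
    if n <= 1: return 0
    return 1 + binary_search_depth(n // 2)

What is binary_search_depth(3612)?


3612 / 2 = 1806
1806 / 2 = 903
903 / 2 = 451
451 / 2 = 225
225 / 2 = 112
112 / 2 = 56
56 / 2 = 28
28 / 2 = 14
14 / 2 = 7
7 / 2 = 3
3 / 2 = 1
Reached 1 after 11 halvings

11


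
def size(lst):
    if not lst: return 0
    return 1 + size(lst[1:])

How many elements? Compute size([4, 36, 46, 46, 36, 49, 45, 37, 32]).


size([4, 36, 46, 46, 36, 49, 45, 37, 32]) = 1 + size([36, 46, 46, 36, 49, 45, 37, 32])
size([36, 46, 46, 36, 49, 45, 37, 32]) = 1 + size([46, 46, 36, 49, 45, 37, 32])
size([46, 46, 36, 49, 45, 37, 32]) = 1 + size([46, 36, 49, 45, 37, 32])
size([46, 36, 49, 45, 37, 32]) = 1 + size([36, 49, 45, 37, 32])
size([36, 49, 45, 37, 32]) = 1 + size([49, 45, 37, 32])
size([49, 45, 37, 32]) = 1 + size([45, 37, 32])
size([45, 37, 32]) = 1 + size([37, 32])
size([37, 32]) = 1 + size([32])
size([32]) = 1 + size([])
size([]) = 0  (base case)
Unwinding: 1 + 1 + 1 + 1 + 1 + 1 + 1 + 1 + 1 + 0 = 9

9


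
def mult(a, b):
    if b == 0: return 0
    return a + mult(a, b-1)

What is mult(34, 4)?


mult(34, 4) = 34 + mult(34, 3)
mult(34, 3) = 34 + mult(34, 2)
mult(34, 2) = 34 + mult(34, 1)
mult(34, 1) = 34 + mult(34, 0)
mult(34, 0) = 0  (base case)
Total: 34 + 34 + 34 + 34 + 0 = 136

136


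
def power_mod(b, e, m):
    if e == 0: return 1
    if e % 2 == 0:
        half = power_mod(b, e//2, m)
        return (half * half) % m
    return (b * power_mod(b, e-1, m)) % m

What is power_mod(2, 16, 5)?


power_mod(2, 16, 5): e is even, compute power_mod(2, 8, 5)
  power_mod(2, 8, 5): e is even, compute power_mod(2, 4, 5)
    power_mod(2, 4, 5): e is even, compute power_mod(2, 2, 5)
      power_mod(2, 2, 5): e is even, compute power_mod(2, 1, 5)
        power_mod(2, 1, 5): e is odd, compute power_mod(2, 0, 5)
          power_mod(2, 0, 5) = 1
        (2 * 1) % 5 = 2
      half=2, (2*2) % 5 = 4
    half=4, (4*4) % 5 = 1
  half=1, (1*1) % 5 = 1
half=1, (1*1) % 5 = 1

1


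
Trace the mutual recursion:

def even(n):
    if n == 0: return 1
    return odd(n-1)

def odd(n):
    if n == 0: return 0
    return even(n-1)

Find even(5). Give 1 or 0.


even(5) = odd(4)
odd(4) = even(3)
even(3) = odd(2)
odd(2) = even(1)
even(1) = odd(0)
odd(0) = 0  (base case)
Result: 0

0


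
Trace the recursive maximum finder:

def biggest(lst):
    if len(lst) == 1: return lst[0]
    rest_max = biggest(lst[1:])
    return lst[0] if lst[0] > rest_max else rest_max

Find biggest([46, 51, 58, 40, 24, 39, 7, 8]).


biggest([46, 51, 58, 40, 24, 39, 7, 8]): compare 46 with biggest([51, 58, 40, 24, 39, 7, 8])
biggest([51, 58, 40, 24, 39, 7, 8]): compare 51 with biggest([58, 40, 24, 39, 7, 8])
biggest([58, 40, 24, 39, 7, 8]): compare 58 with biggest([40, 24, 39, 7, 8])
biggest([40, 24, 39, 7, 8]): compare 40 with biggest([24, 39, 7, 8])
biggest([24, 39, 7, 8]): compare 24 with biggest([39, 7, 8])
biggest([39, 7, 8]): compare 39 with biggest([7, 8])
biggest([7, 8]): compare 7 with biggest([8])
biggest([8]) = 8  (base case)
Compare 7 with 8 -> 8
Compare 39 with 8 -> 39
Compare 24 with 39 -> 39
Compare 40 with 39 -> 40
Compare 58 with 40 -> 58
Compare 51 with 58 -> 58
Compare 46 with 58 -> 58

58


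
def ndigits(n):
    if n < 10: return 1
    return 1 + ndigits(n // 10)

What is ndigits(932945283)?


ndigits(932945283) = 1 + ndigits(93294528)
ndigits(93294528) = 1 + ndigits(9329452)
ndigits(9329452) = 1 + ndigits(932945)
ndigits(932945) = 1 + ndigits(93294)
ndigits(93294) = 1 + ndigits(9329)
ndigits(9329) = 1 + ndigits(932)
ndigits(932) = 1 + ndigits(93)
ndigits(93) = 1 + ndigits(9)
ndigits(9) = 1  (base case: 9 < 10)
Unwinding: 1 + 1 + 1 + 1 + 1 + 1 + 1 + 1 + 1 = 9

9


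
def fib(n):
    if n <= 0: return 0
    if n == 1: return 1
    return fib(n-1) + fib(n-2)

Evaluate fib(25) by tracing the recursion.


Computing fib(25) bottom-up:
fib(0) = 0
fib(1) = 1
fib(2) = fib(1) + fib(0) = 1 + 0 = 1
fib(3) = fib(2) + fib(1) = 1 + 1 = 2
fib(4) = fib(3) + fib(2) = 2 + 1 = 3
fib(5) = fib(4) + fib(3) = 3 + 2 = 5
fib(6) = fib(5) + fib(4) = 5 + 3 = 8
fib(7) = fib(6) + fib(5) = 8 + 5 = 13
fib(8) = fib(7) + fib(6) = 13 + 8 = 21
fib(9) = fib(8) + fib(7) = 21 + 13 = 34
fib(10) = fib(9) + fib(8) = 34 + 21 = 55
fib(11) = fib(10) + fib(9) = 55 + 34 = 89
fib(12) = fib(11) + fib(10) = 89 + 55 = 144
fib(13) = fib(12) + fib(11) = 144 + 89 = 233
fib(14) = fib(13) + fib(12) = 233 + 144 = 377
fib(15) = fib(14) + fib(13) = 377 + 233 = 610
fib(16) = fib(15) + fib(14) = 610 + 377 = 987
fib(17) = fib(16) + fib(15) = 987 + 610 = 1597
fib(18) = fib(17) + fib(16) = 1597 + 987 = 2584
fib(19) = fib(18) + fib(17) = 2584 + 1597 = 4181
fib(20) = fib(19) + fib(18) = 4181 + 2584 = 6765
fib(21) = fib(20) + fib(19) = 6765 + 4181 = 10946
fib(22) = fib(21) + fib(20) = 10946 + 6765 = 17711
fib(23) = fib(22) + fib(21) = 17711 + 10946 = 28657
fib(24) = fib(23) + fib(22) = 28657 + 17711 = 46368
fib(25) = fib(24) + fib(23) = 46368 + 28657 = 75025

75025


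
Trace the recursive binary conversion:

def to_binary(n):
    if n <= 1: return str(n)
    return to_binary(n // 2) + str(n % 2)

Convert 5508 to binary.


to_binary(5508) = to_binary(2754) + '0'
to_binary(2754) = to_binary(1377) + '0'
to_binary(1377) = to_binary(688) + '1'
to_binary(688) = to_binary(344) + '0'
to_binary(344) = to_binary(172) + '0'
to_binary(172) = to_binary(86) + '0'
to_binary(86) = to_binary(43) + '0'
to_binary(43) = to_binary(21) + '1'
to_binary(21) = to_binary(10) + '1'
to_binary(10) = to_binary(5) + '0'
to_binary(5) = to_binary(2) + '1'
to_binary(2) = to_binary(1) + '0'
to_binary(1) = '1'  (base case)
Concatenating: '1' + '0' + '1' + '0' + '1' + '1' + '0' + '0' + '0' + '0' + '1' + '0' + '0' = '1010110000100'

1010110000100


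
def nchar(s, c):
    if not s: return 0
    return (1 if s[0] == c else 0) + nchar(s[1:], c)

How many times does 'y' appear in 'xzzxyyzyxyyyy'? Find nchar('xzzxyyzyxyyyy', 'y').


s[0]='x' != 'y' -> 0
s[0]='z' != 'y' -> 0
s[0]='z' != 'y' -> 0
s[0]='x' != 'y' -> 0
s[0]='y' == 'y' -> 1
s[0]='y' == 'y' -> 1
s[0]='z' != 'y' -> 0
s[0]='y' == 'y' -> 1
s[0]='x' != 'y' -> 0
s[0]='y' == 'y' -> 1
s[0]='y' == 'y' -> 1
s[0]='y' == 'y' -> 1
s[0]='y' == 'y' -> 1
Sum: 0 + 0 + 0 + 0 + 1 + 1 + 0 + 1 + 0 + 1 + 1 + 1 + 1 = 7

7


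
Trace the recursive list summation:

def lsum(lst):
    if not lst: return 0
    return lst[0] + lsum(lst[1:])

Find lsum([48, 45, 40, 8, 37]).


lsum([48, 45, 40, 8, 37]) = 48 + lsum([45, 40, 8, 37])
lsum([45, 40, 8, 37]) = 45 + lsum([40, 8, 37])
lsum([40, 8, 37]) = 40 + lsum([8, 37])
lsum([8, 37]) = 8 + lsum([37])
lsum([37]) = 37 + lsum([])
lsum([]) = 0  (base case)
Total: 48 + 45 + 40 + 8 + 37 + 0 = 178

178


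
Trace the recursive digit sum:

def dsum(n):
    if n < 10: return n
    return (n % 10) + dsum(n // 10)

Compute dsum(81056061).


dsum(81056061) = 1 + dsum(8105606)
dsum(8105606) = 6 + dsum(810560)
dsum(810560) = 0 + dsum(81056)
dsum(81056) = 6 + dsum(8105)
dsum(8105) = 5 + dsum(810)
dsum(810) = 0 + dsum(81)
dsum(81) = 1 + dsum(8)
dsum(8) = 8  (base case)
Total: 1 + 6 + 0 + 6 + 5 + 0 + 1 + 8 = 27

27


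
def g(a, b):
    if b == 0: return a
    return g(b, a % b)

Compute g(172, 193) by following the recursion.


g(172, 193) = g(193, 172)
g(193, 172) = g(172, 21)
g(172, 21) = g(21, 4)
g(21, 4) = g(4, 1)
g(4, 1) = g(1, 0)
g(1, 0) = 1  (base case)

1


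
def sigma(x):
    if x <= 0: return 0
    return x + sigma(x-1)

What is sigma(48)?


sigma(48)
= 48 + 47 + 46 + 45 + 44 + 43 + 42 + 41 + 40 + 39 + 38 + 37 + 36 + 35 + 34 + 33 + 32 + 31 + 30 + 29 + 28 + 27 + 26 + 25 + 24 + 23 + 22 + 21 + 20 + 19 + 18 + 17 + 16 + 15 + 14 + 13 + 12 + 11 + 10 + 9 + 8 + 7 + 6 + 5 + 4 + 3 + 2 + 1 + sigma(0)
= 48 + 47 + 46 + 45 + 44 + 43 + 42 + 41 + 40 + 39 + 38 + 37 + 36 + 35 + 34 + 33 + 32 + 31 + 30 + 29 + 28 + 27 + 26 + 25 + 24 + 23 + 22 + 21 + 20 + 19 + 18 + 17 + 16 + 15 + 14 + 13 + 12 + 11 + 10 + 9 + 8 + 7 + 6 + 5 + 4 + 3 + 2 + 1 + 0
= 1176

1176


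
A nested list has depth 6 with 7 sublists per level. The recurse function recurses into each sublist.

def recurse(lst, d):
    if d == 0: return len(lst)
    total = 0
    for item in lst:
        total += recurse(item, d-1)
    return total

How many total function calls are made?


At depth 0 (root): 1 call
At depth 1: each of 1 parents calls recurse on 7 children = 7 calls
At depth 2: each of 7 parents calls recurse on 7 children = 49 calls
At depth 3: each of 49 parents calls recurse on 7 children = 343 calls
At depth 4: each of 343 parents calls recurse on 7 children = 2401 calls
At depth 5: each of 2401 parents calls recurse on 7 children = 16807 calls
At depth 6: each of 16807 parents calls recurse on 7 children = 117649 calls
Total: 1 + 7 + 49 + 343 + 2401 + 16807 + 117649 = 137257

137257


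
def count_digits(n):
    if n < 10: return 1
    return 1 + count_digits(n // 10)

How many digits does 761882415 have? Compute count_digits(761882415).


count_digits(761882415) = 1 + count_digits(76188241)
count_digits(76188241) = 1 + count_digits(7618824)
count_digits(7618824) = 1 + count_digits(761882)
count_digits(761882) = 1 + count_digits(76188)
count_digits(76188) = 1 + count_digits(7618)
count_digits(7618) = 1 + count_digits(761)
count_digits(761) = 1 + count_digits(76)
count_digits(76) = 1 + count_digits(7)
count_digits(7) = 1  (base case: 7 < 10)
Unwinding: 1 + 1 + 1 + 1 + 1 + 1 + 1 + 1 + 1 = 9

9


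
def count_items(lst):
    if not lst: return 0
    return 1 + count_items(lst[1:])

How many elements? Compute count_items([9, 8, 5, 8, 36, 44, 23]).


count_items([9, 8, 5, 8, 36, 44, 23]) = 1 + count_items([8, 5, 8, 36, 44, 23])
count_items([8, 5, 8, 36, 44, 23]) = 1 + count_items([5, 8, 36, 44, 23])
count_items([5, 8, 36, 44, 23]) = 1 + count_items([8, 36, 44, 23])
count_items([8, 36, 44, 23]) = 1 + count_items([36, 44, 23])
count_items([36, 44, 23]) = 1 + count_items([44, 23])
count_items([44, 23]) = 1 + count_items([23])
count_items([23]) = 1 + count_items([])
count_items([]) = 0  (base case)
Unwinding: 1 + 1 + 1 + 1 + 1 + 1 + 1 + 0 = 7

7


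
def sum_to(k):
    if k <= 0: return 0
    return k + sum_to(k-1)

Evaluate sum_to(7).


sum_to(7)
= 7 + 6 + 5 + 4 + 3 + 2 + 1 + sum_to(0)
= 7 + 6 + 5 + 4 + 3 + 2 + 1 + 0
= 28

28


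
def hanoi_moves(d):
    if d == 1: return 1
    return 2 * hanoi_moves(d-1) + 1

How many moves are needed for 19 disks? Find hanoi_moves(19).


hanoi_moves(19) = 2 * hanoi_moves(18) + 1
hanoi_moves(18) = 2 * hanoi_moves(17) + 1
hanoi_moves(17) = 2 * hanoi_moves(16) + 1
hanoi_moves(16) = 2 * hanoi_moves(15) + 1
hanoi_moves(15) = 2 * hanoi_moves(14) + 1
hanoi_moves(14) = 2 * hanoi_moves(13) + 1
hanoi_moves(13) = 2 * hanoi_moves(12) + 1
hanoi_moves(12) = 2 * hanoi_moves(11) + 1
hanoi_moves(11) = 2 * hanoi_moves(10) + 1
hanoi_moves(10) = 2 * hanoi_moves(9) + 1
hanoi_moves(9) = 2 * hanoi_moves(8) + 1
hanoi_moves(8) = 2 * hanoi_moves(7) + 1
hanoi_moves(7) = 2 * hanoi_moves(6) + 1
hanoi_moves(6) = 2 * hanoi_moves(5) + 1
hanoi_moves(5) = 2 * hanoi_moves(4) + 1
hanoi_moves(4) = 2 * hanoi_moves(3) + 1
hanoi_moves(3) = 2 * hanoi_moves(2) + 1
hanoi_moves(2) = 2 * hanoi_moves(1) + 1
hanoi_moves(1) = 1  (base case)
hanoi_moves(2) = 2 * 1 + 1 = 3
hanoi_moves(3) = 2 * 3 + 1 = 7
hanoi_moves(4) = 2 * 7 + 1 = 15
hanoi_moves(5) = 2 * 15 + 1 = 31
hanoi_moves(6) = 2 * 31 + 1 = 63
hanoi_moves(7) = 2 * 63 + 1 = 127
hanoi_moves(8) = 2 * 127 + 1 = 255
hanoi_moves(9) = 2 * 255 + 1 = 511
hanoi_moves(10) = 2 * 511 + 1 = 1023
hanoi_moves(11) = 2 * 1023 + 1 = 2047
hanoi_moves(12) = 2 * 2047 + 1 = 4095
hanoi_moves(13) = 2 * 4095 + 1 = 8191
hanoi_moves(14) = 2 * 8191 + 1 = 16383
hanoi_moves(15) = 2 * 16383 + 1 = 32767
hanoi_moves(16) = 2 * 32767 + 1 = 65535
hanoi_moves(17) = 2 * 65535 + 1 = 131071
hanoi_moves(18) = 2 * 131071 + 1 = 262143
hanoi_moves(19) = 2 * 262143 + 1 = 524287

524287


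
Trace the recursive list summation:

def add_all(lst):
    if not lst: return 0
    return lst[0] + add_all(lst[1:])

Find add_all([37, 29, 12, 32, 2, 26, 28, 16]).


add_all([37, 29, 12, 32, 2, 26, 28, 16]) = 37 + add_all([29, 12, 32, 2, 26, 28, 16])
add_all([29, 12, 32, 2, 26, 28, 16]) = 29 + add_all([12, 32, 2, 26, 28, 16])
add_all([12, 32, 2, 26, 28, 16]) = 12 + add_all([32, 2, 26, 28, 16])
add_all([32, 2, 26, 28, 16]) = 32 + add_all([2, 26, 28, 16])
add_all([2, 26, 28, 16]) = 2 + add_all([26, 28, 16])
add_all([26, 28, 16]) = 26 + add_all([28, 16])
add_all([28, 16]) = 28 + add_all([16])
add_all([16]) = 16 + add_all([])
add_all([]) = 0  (base case)
Total: 37 + 29 + 12 + 32 + 2 + 26 + 28 + 16 + 0 = 182

182


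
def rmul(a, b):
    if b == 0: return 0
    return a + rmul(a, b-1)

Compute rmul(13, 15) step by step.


rmul(13, 15) = 13 + rmul(13, 14)
rmul(13, 14) = 13 + rmul(13, 13)
rmul(13, 13) = 13 + rmul(13, 12)
rmul(13, 12) = 13 + rmul(13, 11)
rmul(13, 11) = 13 + rmul(13, 10)
rmul(13, 10) = 13 + rmul(13, 9)
rmul(13, 9) = 13 + rmul(13, 8)
rmul(13, 8) = 13 + rmul(13, 7)
rmul(13, 7) = 13 + rmul(13, 6)
rmul(13, 6) = 13 + rmul(13, 5)
rmul(13, 5) = 13 + rmul(13, 4)
rmul(13, 4) = 13 + rmul(13, 3)
rmul(13, 3) = 13 + rmul(13, 2)
rmul(13, 2) = 13 + rmul(13, 1)
rmul(13, 1) = 13 + rmul(13, 0)
rmul(13, 0) = 0  (base case)
Total: 13 + 13 + 13 + 13 + 13 + 13 + 13 + 13 + 13 + 13 + 13 + 13 + 13 + 13 + 13 + 0 = 195

195


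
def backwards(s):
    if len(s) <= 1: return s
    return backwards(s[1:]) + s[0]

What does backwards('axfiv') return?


backwards('axfiv') = backwards('xfiv') + 'a'
backwards('xfiv') = backwards('fiv') + 'x'
backwards('fiv') = backwards('iv') + 'f'
backwards('iv') = backwards('v') + 'i'
backwards('v') = 'v'  (base case)
Concatenating: 'v' + 'i' + 'f' + 'x' + 'a' = 'vifxa'

vifxa


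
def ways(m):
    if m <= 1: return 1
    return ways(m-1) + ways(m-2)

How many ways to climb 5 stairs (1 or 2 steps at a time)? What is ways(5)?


Building up from base cases:
ways(0) = 1
ways(1) = 1
ways(2) = ways(1) + ways(0) = 1 + 1 = 2
ways(3) = ways(2) + ways(1) = 2 + 1 = 3
ways(4) = ways(3) + ways(2) = 3 + 2 = 5
ways(5) = ways(4) + ways(3) = 5 + 3 = 8

8


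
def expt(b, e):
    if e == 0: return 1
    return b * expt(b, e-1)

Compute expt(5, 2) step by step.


expt(5, 2)
= 5 * expt(5, 1)
= 5 * 5 * expt(5, 0)
= 5 * 5 * 1
= 25

25


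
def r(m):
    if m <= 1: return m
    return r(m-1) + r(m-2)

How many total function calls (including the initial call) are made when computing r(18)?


Let C(n) = total calls for r(n)
C(0) = 1, C(1) = 1
C(2) = 1 + C(1) + C(0) = 1 + 1 + 1 = 3
C(3) = 1 + C(2) + C(1) = 1 + 3 + 1 = 5
C(4) = 1 + C(3) + C(2) = 1 + 5 + 3 = 9
C(5) = 1 + C(4) + C(3) = 1 + 9 + 5 = 15
C(6) = 1 + C(5) + C(4) = 1 + 15 + 9 = 25
C(7) = 1 + C(6) + C(5) = 1 + 25 + 15 = 41
C(8) = 1 + C(7) + C(6) = 1 + 41 + 25 = 67
C(9) = 1 + C(8) + C(7) = 1 + 67 + 41 = 109
C(10) = 1 + C(9) + C(8) = 1 + 109 + 67 = 177
C(11) = 1 + C(10) + C(9) = 1 + 177 + 109 = 287
C(12) = 1 + C(11) + C(10) = 1 + 287 + 177 = 465
C(13) = 1 + C(12) + C(11) = 1 + 465 + 287 = 753
C(14) = 1 + C(13) + C(12) = 1 + 753 + 465 = 1219
C(15) = 1 + C(14) + C(13) = 1 + 1219 + 753 = 1973
C(16) = 1 + C(15) + C(14) = 1 + 1973 + 1219 = 3193
C(17) = 1 + C(16) + C(15) = 1 + 3193 + 1973 = 5167
C(18) = 1 + C(17) + C(16) = 1 + 5167 + 3193 = 8361

8361


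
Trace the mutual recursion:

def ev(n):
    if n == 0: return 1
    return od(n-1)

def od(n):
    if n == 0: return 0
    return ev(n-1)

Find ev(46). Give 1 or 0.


ev(46) = od(45)
od(45) = ev(44)
ev(44) = od(43)
od(43) = ev(42)
ev(42) = od(41)
od(41) = ev(40)
ev(40) = od(39)
od(39) = ev(38)
ev(38) = od(37)
od(37) = ev(36)
ev(36) = od(35)
od(35) = ev(34)
ev(34) = od(33)
od(33) = ev(32)
ev(32) = od(31)
od(31) = ev(30)
ev(30) = od(29)
od(29) = ev(28)
ev(28) = od(27)
od(27) = ev(26)
ev(26) = od(25)
od(25) = ev(24)
ev(24) = od(23)
od(23) = ev(22)
ev(22) = od(21)
od(21) = ev(20)
ev(20) = od(19)
od(19) = ev(18)
ev(18) = od(17)
od(17) = ev(16)
ev(16) = od(15)
od(15) = ev(14)
ev(14) = od(13)
od(13) = ev(12)
ev(12) = od(11)
od(11) = ev(10)
ev(10) = od(9)
od(9) = ev(8)
ev(8) = od(7)
od(7) = ev(6)
ev(6) = od(5)
od(5) = ev(4)
ev(4) = od(3)
od(3) = ev(2)
ev(2) = od(1)
od(1) = ev(0)
ev(0) = 1  (base case)
Result: 1

1


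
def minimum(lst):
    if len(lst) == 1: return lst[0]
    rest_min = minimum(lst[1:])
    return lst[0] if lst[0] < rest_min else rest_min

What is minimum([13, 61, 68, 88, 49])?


minimum([13, 61, 68, 88, 49]): compare 13 with minimum([61, 68, 88, 49])
minimum([61, 68, 88, 49]): compare 61 with minimum([68, 88, 49])
minimum([68, 88, 49]): compare 68 with minimum([88, 49])
minimum([88, 49]): compare 88 with minimum([49])
minimum([49]) = 49  (base case)
Compare 88 with 49 -> 49
Compare 68 with 49 -> 49
Compare 61 with 49 -> 49
Compare 13 with 49 -> 13

13


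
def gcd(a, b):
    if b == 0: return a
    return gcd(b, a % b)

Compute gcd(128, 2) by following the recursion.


gcd(128, 2) = gcd(2, 0)
gcd(2, 0) = 2  (base case)

2


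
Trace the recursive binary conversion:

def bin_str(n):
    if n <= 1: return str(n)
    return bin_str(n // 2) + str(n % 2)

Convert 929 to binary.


bin_str(929) = bin_str(464) + '1'
bin_str(464) = bin_str(232) + '0'
bin_str(232) = bin_str(116) + '0'
bin_str(116) = bin_str(58) + '0'
bin_str(58) = bin_str(29) + '0'
bin_str(29) = bin_str(14) + '1'
bin_str(14) = bin_str(7) + '0'
bin_str(7) = bin_str(3) + '1'
bin_str(3) = bin_str(1) + '1'
bin_str(1) = '1'  (base case)
Concatenating: '1' + '1' + '1' + '0' + '1' + '0' + '0' + '0' + '0' + '1' = '1110100001'

1110100001


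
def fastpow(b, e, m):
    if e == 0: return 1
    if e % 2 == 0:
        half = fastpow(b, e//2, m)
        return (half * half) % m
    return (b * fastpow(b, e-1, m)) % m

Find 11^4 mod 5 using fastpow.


fastpow(11, 4, 5): e is even, compute fastpow(11, 2, 5)
  fastpow(11, 2, 5): e is even, compute fastpow(11, 1, 5)
    fastpow(11, 1, 5): e is odd, compute fastpow(11, 0, 5)
      fastpow(11, 0, 5) = 1
    (11 * 1) % 5 = 1
  half=1, (1*1) % 5 = 1
half=1, (1*1) % 5 = 1

1


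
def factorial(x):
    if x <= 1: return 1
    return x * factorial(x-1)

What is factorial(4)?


factorial(4)
= 4 * factorial(3)
= 4 * 3 * factorial(2)
= 4 * 3 * 2 * factorial(1)
= 4 * 3 * 2 * 1
= 24

24


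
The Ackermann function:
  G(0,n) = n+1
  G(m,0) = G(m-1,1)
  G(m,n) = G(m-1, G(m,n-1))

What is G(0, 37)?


G(0, 37) = 38
Result: G(0, 37) = 38

38


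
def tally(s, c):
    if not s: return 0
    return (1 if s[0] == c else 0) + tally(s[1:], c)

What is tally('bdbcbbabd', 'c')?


s[0]='b' != 'c' -> 0
s[0]='d' != 'c' -> 0
s[0]='b' != 'c' -> 0
s[0]='c' == 'c' -> 1
s[0]='b' != 'c' -> 0
s[0]='b' != 'c' -> 0
s[0]='a' != 'c' -> 0
s[0]='b' != 'c' -> 0
s[0]='d' != 'c' -> 0
Sum: 0 + 0 + 0 + 1 + 0 + 0 + 0 + 0 + 0 = 1

1


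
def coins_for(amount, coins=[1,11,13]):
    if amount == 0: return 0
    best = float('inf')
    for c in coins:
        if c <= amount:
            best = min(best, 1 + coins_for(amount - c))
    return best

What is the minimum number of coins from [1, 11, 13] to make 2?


Building up with DP:
coins_for(0) = 0
coins_for(1) = min(1+coins_for(0)=1+0=1) = 1
coins_for(2) = min(1+coins_for(1)=1+1=2) = 2

2


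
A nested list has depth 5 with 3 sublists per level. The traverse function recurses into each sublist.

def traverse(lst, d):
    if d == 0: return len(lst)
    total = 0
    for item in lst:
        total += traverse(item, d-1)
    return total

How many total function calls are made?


At depth 0 (root): 1 call
At depth 1: each of 1 parents calls traverse on 3 children = 3 calls
At depth 2: each of 3 parents calls traverse on 3 children = 9 calls
At depth 3: each of 9 parents calls traverse on 3 children = 27 calls
At depth 4: each of 27 parents calls traverse on 3 children = 81 calls
At depth 5: each of 81 parents calls traverse on 3 children = 243 calls
Total: 1 + 3 + 9 + 27 + 81 + 243 = 364

364


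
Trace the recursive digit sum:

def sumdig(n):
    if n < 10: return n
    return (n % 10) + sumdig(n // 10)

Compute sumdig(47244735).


sumdig(47244735) = 5 + sumdig(4724473)
sumdig(4724473) = 3 + sumdig(472447)
sumdig(472447) = 7 + sumdig(47244)
sumdig(47244) = 4 + sumdig(4724)
sumdig(4724) = 4 + sumdig(472)
sumdig(472) = 2 + sumdig(47)
sumdig(47) = 7 + sumdig(4)
sumdig(4) = 4  (base case)
Total: 5 + 3 + 7 + 4 + 4 + 2 + 7 + 4 = 36

36


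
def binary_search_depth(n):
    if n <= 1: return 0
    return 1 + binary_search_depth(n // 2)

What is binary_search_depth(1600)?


1600 / 2 = 800
800 / 2 = 400
400 / 2 = 200
200 / 2 = 100
100 / 2 = 50
50 / 2 = 25
25 / 2 = 12
12 / 2 = 6
6 / 2 = 3
3 / 2 = 1
Reached 1 after 10 halvings

10


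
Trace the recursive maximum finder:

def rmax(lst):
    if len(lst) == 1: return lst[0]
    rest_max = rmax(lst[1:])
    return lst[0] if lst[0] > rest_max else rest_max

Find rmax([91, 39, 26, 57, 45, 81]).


rmax([91, 39, 26, 57, 45, 81]): compare 91 with rmax([39, 26, 57, 45, 81])
rmax([39, 26, 57, 45, 81]): compare 39 with rmax([26, 57, 45, 81])
rmax([26, 57, 45, 81]): compare 26 with rmax([57, 45, 81])
rmax([57, 45, 81]): compare 57 with rmax([45, 81])
rmax([45, 81]): compare 45 with rmax([81])
rmax([81]) = 81  (base case)
Compare 45 with 81 -> 81
Compare 57 with 81 -> 81
Compare 26 with 81 -> 81
Compare 39 with 81 -> 81
Compare 91 with 81 -> 91

91


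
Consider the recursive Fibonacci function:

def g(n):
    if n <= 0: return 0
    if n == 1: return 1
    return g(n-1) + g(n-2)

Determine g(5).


Computing g(5) bottom-up:
g(0) = 0
g(1) = 1
g(2) = g(1) + g(0) = 1 + 0 = 1
g(3) = g(2) + g(1) = 1 + 1 = 2
g(4) = g(3) + g(2) = 2 + 1 = 3
g(5) = g(4) + g(3) = 3 + 2 = 5

5


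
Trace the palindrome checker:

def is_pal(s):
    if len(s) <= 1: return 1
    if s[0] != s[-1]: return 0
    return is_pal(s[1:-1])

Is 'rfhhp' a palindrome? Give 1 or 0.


is_pal('rfhhp'): s[0]='r' != s[-1]='p' -> return 0
Result: 0 (not a palindrome)

0


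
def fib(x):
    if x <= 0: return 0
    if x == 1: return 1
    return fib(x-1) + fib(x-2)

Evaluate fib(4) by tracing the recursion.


Computing fib(4) bottom-up:
fib(0) = 0
fib(1) = 1
fib(2) = fib(1) + fib(0) = 1 + 0 = 1
fib(3) = fib(2) + fib(1) = 1 + 1 = 2
fib(4) = fib(3) + fib(2) = 2 + 1 = 3

3


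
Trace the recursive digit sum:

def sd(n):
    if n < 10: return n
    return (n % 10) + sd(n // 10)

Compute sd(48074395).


sd(48074395) = 5 + sd(4807439)
sd(4807439) = 9 + sd(480743)
sd(480743) = 3 + sd(48074)
sd(48074) = 4 + sd(4807)
sd(4807) = 7 + sd(480)
sd(480) = 0 + sd(48)
sd(48) = 8 + sd(4)
sd(4) = 4  (base case)
Total: 5 + 9 + 3 + 4 + 7 + 0 + 8 + 4 = 40

40


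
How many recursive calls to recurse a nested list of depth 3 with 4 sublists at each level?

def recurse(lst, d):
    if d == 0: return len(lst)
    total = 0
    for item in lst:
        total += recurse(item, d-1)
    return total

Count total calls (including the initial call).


At depth 0 (root): 1 call
At depth 1: each of 1 parents calls recurse on 4 children = 4 calls
At depth 2: each of 4 parents calls recurse on 4 children = 16 calls
At depth 3: each of 16 parents calls recurse on 4 children = 64 calls
Total: 1 + 4 + 16 + 64 = 85

85
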